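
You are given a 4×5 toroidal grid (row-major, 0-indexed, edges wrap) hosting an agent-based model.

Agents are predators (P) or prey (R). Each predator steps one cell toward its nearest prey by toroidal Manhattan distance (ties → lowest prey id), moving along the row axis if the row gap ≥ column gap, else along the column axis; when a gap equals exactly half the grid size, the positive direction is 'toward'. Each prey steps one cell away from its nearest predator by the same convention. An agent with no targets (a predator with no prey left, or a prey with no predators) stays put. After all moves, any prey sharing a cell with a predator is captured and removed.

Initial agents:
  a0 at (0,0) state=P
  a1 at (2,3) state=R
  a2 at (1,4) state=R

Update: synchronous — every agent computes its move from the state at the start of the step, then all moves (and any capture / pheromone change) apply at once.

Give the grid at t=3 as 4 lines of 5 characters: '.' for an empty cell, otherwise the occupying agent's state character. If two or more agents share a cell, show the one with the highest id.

.....
.R.P.
....R
.....

t=1: a0@(1,0):P a1@(1,3):R a2@(2,4):R
t=2: a0@(1,4):P a1@(1,2):R a2@(3,4):R
t=3: a0@(1,3):P a1@(1,1):R a2@(2,4):R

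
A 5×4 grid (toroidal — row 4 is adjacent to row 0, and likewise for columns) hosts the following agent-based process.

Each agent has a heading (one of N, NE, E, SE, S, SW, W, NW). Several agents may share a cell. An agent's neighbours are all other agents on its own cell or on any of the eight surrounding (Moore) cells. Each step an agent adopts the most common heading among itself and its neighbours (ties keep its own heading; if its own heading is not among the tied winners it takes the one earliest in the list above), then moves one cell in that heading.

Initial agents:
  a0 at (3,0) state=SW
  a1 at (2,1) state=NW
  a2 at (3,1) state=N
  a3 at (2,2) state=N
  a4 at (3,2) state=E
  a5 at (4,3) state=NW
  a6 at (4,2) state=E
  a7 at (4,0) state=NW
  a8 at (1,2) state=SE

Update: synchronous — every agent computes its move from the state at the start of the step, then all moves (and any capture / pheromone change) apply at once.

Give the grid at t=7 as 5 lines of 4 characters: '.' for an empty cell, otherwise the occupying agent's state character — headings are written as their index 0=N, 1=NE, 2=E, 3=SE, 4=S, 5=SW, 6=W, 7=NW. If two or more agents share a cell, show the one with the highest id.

77..
77..
77..
....
....

t=1: a0@(2,3):NW a1@(1,1):N a2@(2,1):N a3@(1,2):N a4@(3,3):E a5@(3,2):NW a6@(4,3):E a7@(3,3):NW a8@(2,3):SE
t=2: a0@(1,2):NW a1@(0,1):N a2@(1,1):N a3@(0,2):N a4@(2,2):NW a5@(2,1):NW a6@(4,0):E a7@(2,2):NW a8@(1,2):NW
t=3: a0@(0,1):NW a1@(4,1):N a2@(0,0):NW a3@(4,2):N a4@(1,1):NW a5@(1,0):NW a6@(4,1):E a7@(1,1):NW a8@(0,1):NW
t=4: a0@(4,0):NW a1@(3,0):NW a2@(4,3):NW a3@(3,2):N a4@(0,0):NW a5@(0,3):NW a6@(3,0):NW a7@(0,0):NW a8@(4,0):NW
t=5: a0@(3,3):NW a1@(2,3):NW a2@(3,2):NW a3@(2,2):N a4@(4,3):NW a5@(4,2):NW a6@(2,3):NW a7@(4,3):NW a8@(3,3):NW
t=6: a0@(2,2):NW a1@(1,2):NW a2@(2,1):NW a3@(1,1):NW a4@(3,2):NW a5@(3,1):NW a6@(1,2):NW a7@(3,2):NW a8@(2,2):NW
t=7: a0@(1,1):NW a1@(0,1):NW a2@(1,0):NW a3@(0,0):NW a4@(2,1):NW a5@(2,0):NW a6@(0,1):NW a7@(2,1):NW a8@(1,1):NW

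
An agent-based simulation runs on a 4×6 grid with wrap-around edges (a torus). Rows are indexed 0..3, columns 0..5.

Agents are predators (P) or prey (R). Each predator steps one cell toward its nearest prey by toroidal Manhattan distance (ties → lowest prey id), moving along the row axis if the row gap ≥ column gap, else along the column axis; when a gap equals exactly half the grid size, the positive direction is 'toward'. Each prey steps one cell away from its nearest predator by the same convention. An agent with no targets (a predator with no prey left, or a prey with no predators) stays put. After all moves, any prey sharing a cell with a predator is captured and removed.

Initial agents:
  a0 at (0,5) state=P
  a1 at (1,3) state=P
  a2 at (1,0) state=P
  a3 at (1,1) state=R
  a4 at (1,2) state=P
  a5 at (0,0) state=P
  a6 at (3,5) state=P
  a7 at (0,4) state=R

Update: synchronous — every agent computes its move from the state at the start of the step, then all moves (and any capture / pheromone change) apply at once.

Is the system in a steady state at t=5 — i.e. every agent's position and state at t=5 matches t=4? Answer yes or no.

t=1: a0@(0,4):P a1@(1,2):P a2@(1,1):P a4@(1,1):P a5@(1,0):P a6@(0,5):P a7@(0,3):R
t=2: a0@(0,3):P a1@(0,2):P a2@(1,2):P a4@(1,2):P a5@(1,1):P a6@(0,4):P
t=3: (unchanged — steady state)

yes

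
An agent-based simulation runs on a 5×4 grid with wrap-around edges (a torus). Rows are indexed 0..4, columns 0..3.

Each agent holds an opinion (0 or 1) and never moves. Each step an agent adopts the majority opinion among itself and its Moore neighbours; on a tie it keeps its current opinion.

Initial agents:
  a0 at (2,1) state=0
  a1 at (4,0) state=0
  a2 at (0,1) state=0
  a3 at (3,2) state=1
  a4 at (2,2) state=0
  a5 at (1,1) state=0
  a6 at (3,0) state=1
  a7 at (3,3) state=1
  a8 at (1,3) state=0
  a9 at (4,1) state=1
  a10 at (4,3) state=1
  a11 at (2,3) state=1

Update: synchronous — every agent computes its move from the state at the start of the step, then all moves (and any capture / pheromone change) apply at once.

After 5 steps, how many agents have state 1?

7

t=1: a0@(2,1):0 a1@(4,0):1 a2@(0,1):0 a3@(3,2):1 a4@(2,2):0 a5@(1,1):0 a6@(3,0):1 a7@(3,3):1 a8@(1,3):0 a9@(4,1):1 a10@(4,3):1 a11@(2,3):1
t=2: (unchanged — steady state)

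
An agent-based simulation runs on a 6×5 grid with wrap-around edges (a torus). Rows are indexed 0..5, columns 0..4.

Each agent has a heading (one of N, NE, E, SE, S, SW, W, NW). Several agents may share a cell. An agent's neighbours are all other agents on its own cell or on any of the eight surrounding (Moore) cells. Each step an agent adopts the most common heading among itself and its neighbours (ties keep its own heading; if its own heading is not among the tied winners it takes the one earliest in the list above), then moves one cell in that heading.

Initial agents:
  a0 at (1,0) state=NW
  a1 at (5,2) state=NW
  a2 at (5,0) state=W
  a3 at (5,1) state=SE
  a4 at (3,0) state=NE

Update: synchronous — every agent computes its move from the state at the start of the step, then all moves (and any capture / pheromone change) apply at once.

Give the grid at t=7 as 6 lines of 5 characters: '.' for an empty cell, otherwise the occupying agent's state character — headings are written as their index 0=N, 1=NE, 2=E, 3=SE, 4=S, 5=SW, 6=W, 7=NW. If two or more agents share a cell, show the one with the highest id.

t=1: a0@(0,4):NW a1@(4,1):NW a2@(5,4):W a3@(0,2):SE a4@(2,1):NE
t=2: a0@(5,3):NW a1@(3,0):NW a2@(5,3):W a3@(1,3):SE a4@(1,2):NE
t=3: a0@(4,2):NW a1@(2,4):NW a2@(5,2):W a3@(2,4):SE a4@(0,3):NE
t=4: a0@(3,1):NW a1@(1,3):NW a2@(5,1):W a3@(3,0):SE a4@(5,4):NE
t=5: a0@(2,0):NW a1@(0,2):NW a2@(5,0):W a3@(4,1):SE a4@(4,0):NE
t=6: a0@(1,4):NW a1@(5,1):NW a2@(5,4):W a3@(5,2):SE a4@(3,1):NE
t=7: a0@(0,3):NW a1@(4,0):NW a2@(5,3):W a3@(0,3):SE a4@(2,2):NE

...3.
.....
..1..
.....
7....
...6.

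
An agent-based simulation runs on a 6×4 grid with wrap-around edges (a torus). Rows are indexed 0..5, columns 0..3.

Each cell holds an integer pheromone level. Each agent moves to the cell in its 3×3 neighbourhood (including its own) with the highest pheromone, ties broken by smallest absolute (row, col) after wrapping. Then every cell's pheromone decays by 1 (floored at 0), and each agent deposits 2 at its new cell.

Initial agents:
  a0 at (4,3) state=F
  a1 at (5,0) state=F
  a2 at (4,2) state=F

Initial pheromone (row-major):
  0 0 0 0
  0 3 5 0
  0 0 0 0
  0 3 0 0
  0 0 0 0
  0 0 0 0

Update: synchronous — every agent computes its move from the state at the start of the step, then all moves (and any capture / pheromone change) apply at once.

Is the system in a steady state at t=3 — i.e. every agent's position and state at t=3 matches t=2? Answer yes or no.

yes

t=1: a0@(3,0) a1@(0,0) a2@(3,1) | pheromone: 2 0 0 0 / 0 2 4 0 / 0 0 0 0 / 2 4 0 0 / 0 0 0 0 / 0 0 0 0
t=2: a0@(3,1) a1@(0,0) a2@(3,1) | pheromone: 3 0 0 0 / 0 1 3 0 / 0 0 0 0 / 1 7 0 0 / 0 0 0 0 / 0 0 0 0
t=3: a0@(3,1) a1@(0,0) a2@(3,1) | pheromone: 4 0 0 0 / 0 0 2 0 / 0 0 0 0 / 0 10 0 0 / 0 0 0 0 / 0 0 0 0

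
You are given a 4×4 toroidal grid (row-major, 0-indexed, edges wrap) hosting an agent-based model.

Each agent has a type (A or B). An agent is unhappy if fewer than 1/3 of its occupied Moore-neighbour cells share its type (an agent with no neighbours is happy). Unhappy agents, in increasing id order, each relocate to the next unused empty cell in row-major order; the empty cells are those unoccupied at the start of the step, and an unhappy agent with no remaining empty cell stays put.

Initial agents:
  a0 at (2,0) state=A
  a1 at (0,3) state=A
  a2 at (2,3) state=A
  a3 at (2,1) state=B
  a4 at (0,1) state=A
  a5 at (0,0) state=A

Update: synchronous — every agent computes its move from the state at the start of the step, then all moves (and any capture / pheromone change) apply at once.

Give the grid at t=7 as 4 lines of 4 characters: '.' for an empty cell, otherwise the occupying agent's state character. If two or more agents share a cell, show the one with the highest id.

AABA
....
A..A
....

t=1: a0@(2,0):A a1@(0,3):A a2@(2,3):A a3@(0,2):B a4@(0,1):A a5@(0,0):A
t=2: a0@(2,0):A a1@(0,3):A a2@(2,3):A a3@(1,0):B a4@(0,1):A a5@(0,0):A
t=3: a0@(2,0):A a1@(0,3):A a2@(2,3):A a3@(0,2):B a4@(0,1):A a5@(0,0):A
t=4: a0@(2,0):A a1@(0,3):A a2@(2,3):A a3@(1,0):B a4@(0,1):A a5@(0,0):A
t=5: a0@(2,0):A a1@(0,3):A a2@(2,3):A a3@(0,2):B a4@(0,1):A a5@(0,0):A
t=6: a0@(2,0):A a1@(0,3):A a2@(2,3):A a3@(1,0):B a4@(0,1):A a5@(0,0):A
t=7: a0@(2,0):A a1@(0,3):A a2@(2,3):A a3@(0,2):B a4@(0,1):A a5@(0,0):A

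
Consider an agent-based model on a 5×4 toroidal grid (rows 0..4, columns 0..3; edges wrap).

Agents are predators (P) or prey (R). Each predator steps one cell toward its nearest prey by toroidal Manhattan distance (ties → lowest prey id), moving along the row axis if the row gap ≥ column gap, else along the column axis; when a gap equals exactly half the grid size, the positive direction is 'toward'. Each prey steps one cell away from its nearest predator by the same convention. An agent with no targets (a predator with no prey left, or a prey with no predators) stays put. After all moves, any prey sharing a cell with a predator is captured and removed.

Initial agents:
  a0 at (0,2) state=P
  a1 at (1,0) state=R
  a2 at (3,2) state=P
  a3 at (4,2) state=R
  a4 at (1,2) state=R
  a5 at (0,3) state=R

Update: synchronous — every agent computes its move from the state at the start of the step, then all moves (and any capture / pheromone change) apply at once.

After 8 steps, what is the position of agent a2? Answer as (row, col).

t=1: a0@(4,2):P a1@(1,3):R a2@(4,2):P a3@(3,2):R a4@(2,2):R a5@(0,0):R
t=2: a0@(3,2):P a1@(2,3):R a2@(3,2):P a3@(2,2):R a4@(1,2):R a5@(0,3):R
t=3: a0@(2,2):P a1@(1,3):R a2@(2,2):P a3@(1,2):R a4@(0,2):R a5@(1,3):R
t=4: a0@(1,2):P a1@(0,3):R a2@(1,2):P a3@(0,2):R a4@(4,2):R a5@(0,3):R
t=5: a0@(0,2):P a1@(4,3):R a2@(0,2):P a3@(4,2):R a4@(3,2):R a5@(4,3):R
t=6: a0@(4,2):P a1@(3,3):R a2@(4,2):P a3@(3,2):R a4@(2,2):R a5@(3,3):R
t=7: a0@(3,2):P a1@(2,3):R a2@(3,2):P a3@(2,2):R a4@(1,2):R a5@(2,3):R
t=8: a0@(2,2):P a1@(1,3):R a2@(2,2):P a3@(1,2):R a4@(0,2):R a5@(1,3):R

(2, 2)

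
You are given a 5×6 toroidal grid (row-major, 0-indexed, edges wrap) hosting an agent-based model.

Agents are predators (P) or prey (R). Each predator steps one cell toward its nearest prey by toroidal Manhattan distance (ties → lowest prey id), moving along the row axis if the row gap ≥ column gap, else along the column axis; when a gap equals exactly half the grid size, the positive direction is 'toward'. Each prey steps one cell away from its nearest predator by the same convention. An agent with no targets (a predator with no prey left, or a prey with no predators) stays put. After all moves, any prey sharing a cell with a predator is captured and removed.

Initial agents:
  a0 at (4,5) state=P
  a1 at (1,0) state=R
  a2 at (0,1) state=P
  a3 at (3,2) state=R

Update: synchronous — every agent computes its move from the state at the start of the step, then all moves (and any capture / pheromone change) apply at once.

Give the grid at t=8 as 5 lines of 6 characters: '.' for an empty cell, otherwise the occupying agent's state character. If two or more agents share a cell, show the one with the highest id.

t=1: a0@(0,5):P a1@(2,0):R a2@(1,1):P a3@(2,2):R
t=2: a0@(1,5):P a1@(3,0):R a2@(2,1):P a3@(3,2):R
t=3: a0@(2,5):P a1@(4,0):R a2@(3,1):P a3@(4,2):R
t=4: a0@(3,5):P a1@(0,0):R a2@(4,1):P a3@(0,2):R
t=5: a0@(4,5):P a1@(1,0):R a2@(0,1):P a3@(1,2):R
t=6: a0@(0,5):P a1@(2,0):R a2@(1,1):P a3@(2,2):R
t=7: a0@(1,5):P a1@(3,0):R a2@(2,1):P a3@(3,2):R
t=8: a0@(2,5):P a1@(4,0):R a2@(3,1):P a3@(4,2):R

......
......
.....P
.P....
R.R...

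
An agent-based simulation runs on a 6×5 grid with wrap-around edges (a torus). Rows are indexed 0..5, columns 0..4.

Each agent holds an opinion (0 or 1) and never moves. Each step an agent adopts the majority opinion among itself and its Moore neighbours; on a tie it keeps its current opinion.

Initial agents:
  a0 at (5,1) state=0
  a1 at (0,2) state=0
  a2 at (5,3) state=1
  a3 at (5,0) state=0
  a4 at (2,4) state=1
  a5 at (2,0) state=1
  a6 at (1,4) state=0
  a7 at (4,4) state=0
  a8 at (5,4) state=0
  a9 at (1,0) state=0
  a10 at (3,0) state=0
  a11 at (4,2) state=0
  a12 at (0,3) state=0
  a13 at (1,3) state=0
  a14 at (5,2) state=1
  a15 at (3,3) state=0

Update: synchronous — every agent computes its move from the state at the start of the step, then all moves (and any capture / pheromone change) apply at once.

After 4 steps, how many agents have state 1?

t=1: a0@(5,1):0 a1@(0,2):0 a2@(5,3):0 a3@(5,0):0 a4@(2,4):0 a5@(2,0):0 a6@(1,4):0 a7@(4,4):0 a8@(5,4):0 a9@(1,0):0 a10@(3,0):0 a11@(4,2):0 a12@(0,3):0 a13@(1,3):0 a14@(5,2):0 a15@(3,3):0
t=2: (unchanged — steady state)

0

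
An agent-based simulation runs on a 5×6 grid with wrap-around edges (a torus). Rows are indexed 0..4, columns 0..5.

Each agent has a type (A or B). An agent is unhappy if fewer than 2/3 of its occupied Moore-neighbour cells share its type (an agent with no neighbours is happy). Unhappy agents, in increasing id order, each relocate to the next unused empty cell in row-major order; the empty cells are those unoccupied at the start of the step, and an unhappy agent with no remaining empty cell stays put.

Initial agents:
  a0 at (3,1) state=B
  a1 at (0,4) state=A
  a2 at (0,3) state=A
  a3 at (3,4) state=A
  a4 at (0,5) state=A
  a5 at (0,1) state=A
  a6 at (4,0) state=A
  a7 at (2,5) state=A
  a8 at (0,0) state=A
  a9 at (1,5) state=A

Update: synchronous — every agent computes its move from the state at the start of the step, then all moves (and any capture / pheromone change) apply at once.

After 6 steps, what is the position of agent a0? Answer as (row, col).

(0, 3)

t=1: a0@(0,2):B a1@(0,4):A a2@(0,3):A a3@(3,4):A a4@(0,5):A a5@(0,1):A a6@(4,0):A a7@(2,5):A a8@(0,0):A a9@(1,5):A
t=2: a0@(1,0):B a1@(0,4):A a2@(1,1):A a3@(3,4):A a4@(0,5):A a5@(0,1):A a6@(4,0):A a7@(2,5):A a8@(0,0):A a9@(1,5):A
t=3: a0@(0,2):B a1@(0,4):A a2@(1,1):A a3@(3,4):A a4@(0,5):A a5@(0,1):A a6@(4,0):A a7@(2,5):A a8@(0,0):A a9@(1,5):A
t=4: a0@(0,3):B a1@(0,4):A a2@(1,1):A a3@(3,4):A a4@(0,5):A a5@(0,1):A a6@(4,0):A a7@(2,5):A a8@(0,0):A a9@(1,5):A
t=5: a0@(0,2):B a1@(0,4):A a2@(1,1):A a3@(3,4):A a4@(0,5):A a5@(0,1):A a6@(4,0):A a7@(2,5):A a8@(0,0):A a9@(1,5):A
t=6: a0@(0,3):B a1@(0,4):A a2@(1,1):A a3@(3,4):A a4@(0,5):A a5@(0,1):A a6@(4,0):A a7@(2,5):A a8@(0,0):A a9@(1,5):A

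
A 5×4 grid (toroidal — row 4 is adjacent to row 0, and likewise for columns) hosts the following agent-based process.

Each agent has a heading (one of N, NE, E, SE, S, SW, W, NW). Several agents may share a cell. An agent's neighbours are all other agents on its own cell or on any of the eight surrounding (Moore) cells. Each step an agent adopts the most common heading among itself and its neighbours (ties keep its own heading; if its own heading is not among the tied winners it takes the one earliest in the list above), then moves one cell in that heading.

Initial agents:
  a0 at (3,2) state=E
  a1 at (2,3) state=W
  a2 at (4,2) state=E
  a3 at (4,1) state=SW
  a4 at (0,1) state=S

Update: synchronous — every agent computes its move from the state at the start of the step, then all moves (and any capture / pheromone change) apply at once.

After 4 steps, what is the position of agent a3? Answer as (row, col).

(4, 1)

t=1: a0@(3,3):E a1@(2,2):W a2@(4,3):E a3@(4,2):E a4@(1,1):S
t=2: a0@(3,0):E a1@(2,1):W a2@(4,0):E a3@(4,3):E a4@(2,1):S
t=3: a0@(3,1):E a1@(2,0):W a2@(4,1):E a3@(4,0):E a4@(3,1):S
t=4: a0@(3,2):E a1@(2,3):W a2@(4,2):E a3@(4,1):E a4@(3,2):E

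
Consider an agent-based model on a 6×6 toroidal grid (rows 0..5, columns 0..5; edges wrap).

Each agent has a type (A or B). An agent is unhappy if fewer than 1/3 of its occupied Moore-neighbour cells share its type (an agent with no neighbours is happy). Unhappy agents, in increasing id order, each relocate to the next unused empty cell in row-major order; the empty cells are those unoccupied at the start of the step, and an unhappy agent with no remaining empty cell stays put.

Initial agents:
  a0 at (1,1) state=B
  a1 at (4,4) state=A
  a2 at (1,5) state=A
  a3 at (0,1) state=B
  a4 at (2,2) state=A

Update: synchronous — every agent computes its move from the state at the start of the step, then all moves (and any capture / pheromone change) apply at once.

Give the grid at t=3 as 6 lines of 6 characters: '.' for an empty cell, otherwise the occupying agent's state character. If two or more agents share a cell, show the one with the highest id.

t=1: a0@(1,1):B a1@(4,4):A a2@(1,5):A a3@(0,1):B a4@(0,0):A
t=2: (unchanged — steady state)

AB....
.B...A
......
......
....A.
......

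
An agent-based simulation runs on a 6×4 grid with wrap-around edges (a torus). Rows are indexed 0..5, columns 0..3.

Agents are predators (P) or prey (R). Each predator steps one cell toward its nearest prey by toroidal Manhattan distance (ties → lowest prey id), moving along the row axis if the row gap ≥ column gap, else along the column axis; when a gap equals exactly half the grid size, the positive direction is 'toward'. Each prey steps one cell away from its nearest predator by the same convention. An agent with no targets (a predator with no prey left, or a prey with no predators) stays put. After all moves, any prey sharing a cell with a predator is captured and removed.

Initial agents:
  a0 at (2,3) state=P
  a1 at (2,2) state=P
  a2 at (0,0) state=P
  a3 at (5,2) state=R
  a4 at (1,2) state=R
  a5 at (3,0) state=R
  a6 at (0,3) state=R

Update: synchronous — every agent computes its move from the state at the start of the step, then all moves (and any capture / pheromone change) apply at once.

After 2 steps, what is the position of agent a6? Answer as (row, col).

t=1: a0@(1,3):P a1@(1,2):P a2@(0,3):P a3@(4,2):R a4@(0,2):R a5@(4,0):R a6@(0,2):R
t=2: a0@(0,3):P a1@(0,2):P a2@(0,2):P a3@(3,2):R a4@(5,2):R a5@(3,0):R a6@(5,2):R

(5, 2)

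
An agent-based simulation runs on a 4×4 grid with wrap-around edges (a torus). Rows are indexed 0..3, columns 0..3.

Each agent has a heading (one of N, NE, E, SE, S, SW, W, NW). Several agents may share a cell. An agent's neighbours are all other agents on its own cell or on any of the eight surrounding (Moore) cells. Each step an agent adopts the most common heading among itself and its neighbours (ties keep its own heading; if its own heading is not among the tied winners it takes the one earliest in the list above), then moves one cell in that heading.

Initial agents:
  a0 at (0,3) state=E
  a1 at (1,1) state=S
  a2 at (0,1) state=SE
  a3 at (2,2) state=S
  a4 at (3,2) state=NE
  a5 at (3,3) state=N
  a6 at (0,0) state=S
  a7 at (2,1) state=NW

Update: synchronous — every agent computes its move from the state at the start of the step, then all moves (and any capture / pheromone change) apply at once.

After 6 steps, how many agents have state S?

8

t=1: a0@(0,0):E a1@(2,1):S a2@(1,1):S a3@(3,2):S a4@(2,3):NE a5@(0,3):S a6@(1,0):S a7@(3,1):S
t=2: a0@(1,0):S a1@(3,1):S a2@(2,1):S a3@(0,2):S a4@(3,3):S a5@(1,3):S a6@(2,0):S a7@(0,1):S
t=3: a0@(2,0):S a1@(0,1):S a2@(3,1):S a3@(1,2):S a4@(0,3):S a5@(2,3):S a6@(3,0):S a7@(1,1):S
t=4: a0@(3,0):S a1@(1,1):S a2@(0,1):S a3@(2,2):S a4@(1,3):S a5@(3,3):S a6@(0,0):S a7@(2,1):S
t=5: a0@(0,0):S a1@(2,1):S a2@(1,1):S a3@(3,2):S a4@(2,3):S a5@(0,3):S a6@(1,0):S a7@(3,1):S
t=6: a0@(1,0):S a1@(3,1):S a2@(2,1):S a3@(0,2):S a4@(3,3):S a5@(1,3):S a6@(2,0):S a7@(0,1):S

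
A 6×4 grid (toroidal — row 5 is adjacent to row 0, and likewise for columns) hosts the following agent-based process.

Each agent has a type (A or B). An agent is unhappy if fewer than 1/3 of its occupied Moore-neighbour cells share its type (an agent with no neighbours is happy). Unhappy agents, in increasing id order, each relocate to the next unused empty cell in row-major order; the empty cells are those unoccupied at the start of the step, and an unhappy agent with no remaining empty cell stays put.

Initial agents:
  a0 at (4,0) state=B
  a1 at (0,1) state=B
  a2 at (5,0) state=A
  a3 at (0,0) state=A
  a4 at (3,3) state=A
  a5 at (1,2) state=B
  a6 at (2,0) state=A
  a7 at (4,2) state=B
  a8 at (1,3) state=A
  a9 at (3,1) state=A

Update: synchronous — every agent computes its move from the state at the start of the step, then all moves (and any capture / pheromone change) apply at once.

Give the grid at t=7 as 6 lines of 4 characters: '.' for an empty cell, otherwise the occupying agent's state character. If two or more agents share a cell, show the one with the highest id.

ABBB
..BA
A...
.A.A
....
A...

t=1: a0@(0,2):B a1@(0,1):B a2@(5,0):A a3@(0,0):A a4@(3,3):A a5@(1,2):B a6@(2,0):A a7@(0,3):B a8@(1,3):A a9@(3,1):A
t=2: (unchanged — steady state)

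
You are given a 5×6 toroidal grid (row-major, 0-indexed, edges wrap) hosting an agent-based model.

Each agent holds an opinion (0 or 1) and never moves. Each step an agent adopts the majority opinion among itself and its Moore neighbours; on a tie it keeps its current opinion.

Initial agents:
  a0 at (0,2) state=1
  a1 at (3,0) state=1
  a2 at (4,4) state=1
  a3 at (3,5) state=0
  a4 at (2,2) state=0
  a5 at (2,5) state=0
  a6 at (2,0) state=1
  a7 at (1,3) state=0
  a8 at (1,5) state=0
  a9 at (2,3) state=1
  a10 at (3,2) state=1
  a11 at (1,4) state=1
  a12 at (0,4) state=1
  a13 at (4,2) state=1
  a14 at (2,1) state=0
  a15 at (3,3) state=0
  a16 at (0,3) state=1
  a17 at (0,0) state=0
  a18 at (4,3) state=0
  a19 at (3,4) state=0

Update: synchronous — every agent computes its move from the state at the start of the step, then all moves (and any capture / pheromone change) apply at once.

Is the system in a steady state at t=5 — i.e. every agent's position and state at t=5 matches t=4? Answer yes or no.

yes

t=1: a0@(0,2):1 a1@(3,0):0 a2@(4,4):0 a3@(3,5):0 a4@(2,2):0 a5@(2,5):0 a6@(2,0):0 a7@(1,3):1 a8@(1,5):0 a9@(2,3):0 a10@(3,2):0 a11@(1,4):1 a12@(0,4):1 a13@(4,2):1 a14@(2,1):1 a15@(3,3):0 a16@(0,3):1 a17@(0,0):0 a18@(4,3):1 a19@(3,4):0
t=2: a0@(0,2):1 a1@(3,0):0 a2@(4,4):0 a3@(3,5):0 a4@(2,2):0 a5@(2,5):0 a6@(2,0):0 a7@(1,3):1 a8@(1,5):0 a9@(2,3):0 a10@(3,2):0 a11@(1,4):1 a12@(0,4):1 a13@(4,2):1 a14@(2,1):0 a15@(3,3):0 a16@(0,3):1 a17@(0,0):0 a18@(4,3):1 a19@(3,4):0
t=3: (unchanged — steady state)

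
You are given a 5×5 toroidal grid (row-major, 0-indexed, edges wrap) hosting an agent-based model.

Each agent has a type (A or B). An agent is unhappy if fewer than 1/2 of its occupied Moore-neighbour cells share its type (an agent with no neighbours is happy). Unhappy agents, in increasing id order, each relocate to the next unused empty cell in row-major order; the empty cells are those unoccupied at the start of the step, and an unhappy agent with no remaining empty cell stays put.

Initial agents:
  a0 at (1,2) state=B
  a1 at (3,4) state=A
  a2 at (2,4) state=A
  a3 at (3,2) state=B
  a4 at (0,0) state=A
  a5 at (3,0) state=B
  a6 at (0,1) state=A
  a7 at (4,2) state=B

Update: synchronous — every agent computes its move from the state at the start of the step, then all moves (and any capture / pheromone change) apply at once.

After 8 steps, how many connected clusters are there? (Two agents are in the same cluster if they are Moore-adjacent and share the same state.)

3

t=1: a0@(0,2):B a1@(3,4):A a2@(2,4):A a3@(3,2):B a4@(0,0):A a5@(0,3):B a6@(0,4):A a7@(4,2):B
t=2: (unchanged — steady state)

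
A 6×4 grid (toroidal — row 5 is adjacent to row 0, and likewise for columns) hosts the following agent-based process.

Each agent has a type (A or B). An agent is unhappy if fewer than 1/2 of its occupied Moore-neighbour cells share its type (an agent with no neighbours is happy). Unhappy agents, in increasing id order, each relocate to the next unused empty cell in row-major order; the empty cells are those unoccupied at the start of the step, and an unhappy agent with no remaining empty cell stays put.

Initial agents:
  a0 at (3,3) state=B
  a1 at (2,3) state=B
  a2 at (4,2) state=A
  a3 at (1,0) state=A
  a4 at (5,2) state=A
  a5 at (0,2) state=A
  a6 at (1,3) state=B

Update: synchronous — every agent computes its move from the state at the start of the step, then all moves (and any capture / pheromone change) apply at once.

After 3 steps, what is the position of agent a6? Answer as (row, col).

(1, 0)

t=1: a0@(3,3):B a1@(2,3):B a2@(4,2):A a3@(0,0):A a4@(5,2):A a5@(0,2):A a6@(0,1):B
t=2: a0@(3,3):B a1@(2,3):B a2@(4,2):A a3@(0,3):A a4@(5,2):A a5@(0,2):A a6@(1,0):B
t=3: (unchanged — steady state)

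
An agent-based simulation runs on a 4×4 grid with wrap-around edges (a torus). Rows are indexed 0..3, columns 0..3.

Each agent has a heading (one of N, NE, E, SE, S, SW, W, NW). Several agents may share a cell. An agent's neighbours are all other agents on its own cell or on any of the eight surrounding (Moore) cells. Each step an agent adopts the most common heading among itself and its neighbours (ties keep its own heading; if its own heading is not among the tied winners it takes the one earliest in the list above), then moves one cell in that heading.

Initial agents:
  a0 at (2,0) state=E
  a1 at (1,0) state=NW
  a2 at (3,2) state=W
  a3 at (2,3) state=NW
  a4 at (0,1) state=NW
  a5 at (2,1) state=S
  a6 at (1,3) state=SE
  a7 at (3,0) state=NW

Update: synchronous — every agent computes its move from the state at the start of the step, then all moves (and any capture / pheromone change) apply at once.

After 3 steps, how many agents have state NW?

8

t=1: a0@(1,3):NW a1@(0,3):NW a2@(2,1):NW a3@(1,2):NW a4@(3,0):NW a5@(1,0):NW a6@(0,2):NW a7@(2,3):NW
t=2: a0@(0,2):NW a1@(3,2):NW a2@(1,0):NW a3@(0,1):NW a4@(2,3):NW a5@(0,3):NW a6@(3,1):NW a7@(1,2):NW
t=3: a0@(3,1):NW a1@(2,1):NW a2@(0,3):NW a3@(3,0):NW a4@(1,2):NW a5@(3,2):NW a6@(2,0):NW a7@(0,1):NW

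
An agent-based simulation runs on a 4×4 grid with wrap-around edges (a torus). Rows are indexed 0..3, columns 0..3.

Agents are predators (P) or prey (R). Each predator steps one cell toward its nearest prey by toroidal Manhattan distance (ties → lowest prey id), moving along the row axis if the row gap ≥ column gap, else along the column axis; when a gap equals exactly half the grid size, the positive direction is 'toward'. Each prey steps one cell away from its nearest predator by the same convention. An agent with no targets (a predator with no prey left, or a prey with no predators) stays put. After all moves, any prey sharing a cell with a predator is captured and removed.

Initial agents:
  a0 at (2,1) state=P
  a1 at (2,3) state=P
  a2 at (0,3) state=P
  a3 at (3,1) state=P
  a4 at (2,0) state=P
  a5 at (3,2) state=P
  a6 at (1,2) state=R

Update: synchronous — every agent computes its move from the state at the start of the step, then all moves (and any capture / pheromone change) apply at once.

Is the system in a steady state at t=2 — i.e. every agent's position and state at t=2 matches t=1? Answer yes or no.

yes

t=1: a0@(1,1):P a1@(1,3):P a2@(1,3):P a3@(0,1):P a4@(2,1):P a5@(0,2):P
t=2: (unchanged — steady state)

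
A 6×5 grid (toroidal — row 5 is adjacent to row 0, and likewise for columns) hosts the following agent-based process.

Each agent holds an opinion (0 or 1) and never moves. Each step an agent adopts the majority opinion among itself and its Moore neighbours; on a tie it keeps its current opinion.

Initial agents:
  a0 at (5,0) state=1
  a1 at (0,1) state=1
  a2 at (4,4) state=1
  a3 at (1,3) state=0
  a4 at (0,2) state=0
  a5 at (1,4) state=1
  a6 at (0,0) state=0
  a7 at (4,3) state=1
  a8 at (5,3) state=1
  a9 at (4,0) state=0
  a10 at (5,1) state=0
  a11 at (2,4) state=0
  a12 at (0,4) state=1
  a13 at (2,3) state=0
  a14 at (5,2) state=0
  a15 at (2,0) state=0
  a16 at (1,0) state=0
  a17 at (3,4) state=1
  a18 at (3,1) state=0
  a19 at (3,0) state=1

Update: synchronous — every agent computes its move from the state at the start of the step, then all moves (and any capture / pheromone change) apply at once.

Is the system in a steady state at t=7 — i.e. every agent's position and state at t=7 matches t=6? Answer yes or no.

t=1: a0@(5,0):1 a1@(0,1):0 a2@(4,4):1 a3@(1,3):0 a4@(0,2):0 a5@(1,4):0 a6@(0,0):1 a7@(4,3):1 a8@(5,3):1 a9@(4,0):1 a10@(5,1):0 a11@(2,4):0 a12@(0,4):1 a13@(2,3):0 a14@(5,2):0 a15@(2,0):0 a16@(1,0):0 a17@(3,4):1 a18@(3,1):0 a19@(3,0):0
t=2: a0@(5,0):1 a1@(0,1):0 a2@(4,4):1 a3@(1,3):0 a4@(0,2):0 a5@(1,4):0 a6@(0,0):0 a7@(4,3):1 a8@(5,3):1 a9@(4,0):1 a10@(5,1):0 a11@(2,4):0 a12@(0,4):1 a13@(2,3):0 a14@(5,2):0 a15@(2,0):0 a16@(1,0):0 a17@(3,4):1 a18@(3,1):0 a19@(3,0):0
t=3: a0@(5,0):1 a1@(0,1):0 a2@(4,4):1 a3@(1,3):0 a4@(0,2):0 a5@(1,4):0 a6@(0,0):0 a7@(4,3):1 a8@(5,3):1 a9@(4,0):1 a10@(5,1):0 a11@(2,4):0 a12@(0,4):0 a13@(2,3):0 a14@(5,2):0 a15@(2,0):0 a16@(1,0):0 a17@(3,4):1 a18@(3,1):0 a19@(3,0):0
t=4: a0@(5,0):0 a1@(0,1):0 a2@(4,4):1 a3@(1,3):0 a4@(0,2):0 a5@(1,4):0 a6@(0,0):0 a7@(4,3):1 a8@(5,3):1 a9@(4,0):1 a10@(5,1):0 a11@(2,4):0 a12@(0,4):0 a13@(2,3):0 a14@(5,2):0 a15@(2,0):0 a16@(1,0):0 a17@(3,4):1 a18@(3,1):0 a19@(3,0):0
t=5: a0@(5,0):0 a1@(0,1):0 a2@(4,4):1 a3@(1,3):0 a4@(0,2):0 a5@(1,4):0 a6@(0,0):0 a7@(4,3):1 a8@(5,3):1 a9@(4,0):0 a10@(5,1):0 a11@(2,4):0 a12@(0,4):0 a13@(2,3):0 a14@(5,2):0 a15@(2,0):0 a16@(1,0):0 a17@(3,4):1 a18@(3,1):0 a19@(3,0):0
t=6: a0@(5,0):0 a1@(0,1):0 a2@(4,4):1 a3@(1,3):0 a4@(0,2):0 a5@(1,4):0 a6@(0,0):0 a7@(4,3):1 a8@(5,3):1 a9@(4,0):0 a10@(5,1):0 a11@(2,4):0 a12@(0,4):0 a13@(2,3):0 a14@(5,2):0 a15@(2,0):0 a16@(1,0):0 a17@(3,4):0 a18@(3,1):0 a19@(3,0):0
t=7: a0@(5,0):0 a1@(0,1):0 a2@(4,4):0 a3@(1,3):0 a4@(0,2):0 a5@(1,4):0 a6@(0,0):0 a7@(4,3):1 a8@(5,3):1 a9@(4,0):0 a10@(5,1):0 a11@(2,4):0 a12@(0,4):0 a13@(2,3):0 a14@(5,2):0 a15@(2,0):0 a16@(1,0):0 a17@(3,4):0 a18@(3,1):0 a19@(3,0):0

no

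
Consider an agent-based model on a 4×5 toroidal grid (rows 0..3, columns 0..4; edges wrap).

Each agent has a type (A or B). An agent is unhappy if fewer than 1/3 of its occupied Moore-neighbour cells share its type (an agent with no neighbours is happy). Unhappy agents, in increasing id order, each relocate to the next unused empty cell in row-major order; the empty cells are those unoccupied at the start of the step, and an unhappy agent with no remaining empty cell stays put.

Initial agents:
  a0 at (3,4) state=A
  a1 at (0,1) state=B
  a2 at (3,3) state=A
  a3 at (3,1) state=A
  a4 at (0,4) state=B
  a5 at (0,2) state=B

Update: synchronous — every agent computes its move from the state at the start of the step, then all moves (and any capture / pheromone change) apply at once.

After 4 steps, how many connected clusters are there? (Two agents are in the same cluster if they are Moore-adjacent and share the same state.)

2

t=1: a0@(3,4):A a1@(0,1):B a2@(3,3):A a3@(0,0):A a4@(0,3):B a5@(0,2):B
t=2: (unchanged — steady state)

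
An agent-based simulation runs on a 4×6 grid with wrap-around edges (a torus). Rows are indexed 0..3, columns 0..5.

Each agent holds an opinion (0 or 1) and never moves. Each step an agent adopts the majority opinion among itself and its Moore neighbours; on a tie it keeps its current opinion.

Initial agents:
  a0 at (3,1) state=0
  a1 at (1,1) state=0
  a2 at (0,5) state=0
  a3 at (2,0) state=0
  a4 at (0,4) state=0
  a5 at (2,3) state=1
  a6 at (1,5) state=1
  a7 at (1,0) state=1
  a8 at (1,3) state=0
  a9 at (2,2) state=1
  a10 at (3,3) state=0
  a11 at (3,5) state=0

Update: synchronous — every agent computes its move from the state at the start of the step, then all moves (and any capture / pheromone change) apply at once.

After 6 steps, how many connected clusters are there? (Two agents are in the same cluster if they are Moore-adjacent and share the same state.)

t=1: a0@(3,1):0 a1@(1,1):0 a2@(0,5):0 a3@(2,0):0 a4@(0,4):0 a5@(2,3):1 a6@(1,5):0 a7@(1,0):0 a8@(1,3):0 a9@(2,2):0 a10@(3,3):0 a11@(3,5):0
t=2: a0@(3,1):0 a1@(1,1):0 a2@(0,5):0 a3@(2,0):0 a4@(0,4):0 a5@(2,3):0 a6@(1,5):0 a7@(1,0):0 a8@(1,3):0 a9@(2,2):0 a10@(3,3):0 a11@(3,5):0
t=3: (unchanged — steady state)

1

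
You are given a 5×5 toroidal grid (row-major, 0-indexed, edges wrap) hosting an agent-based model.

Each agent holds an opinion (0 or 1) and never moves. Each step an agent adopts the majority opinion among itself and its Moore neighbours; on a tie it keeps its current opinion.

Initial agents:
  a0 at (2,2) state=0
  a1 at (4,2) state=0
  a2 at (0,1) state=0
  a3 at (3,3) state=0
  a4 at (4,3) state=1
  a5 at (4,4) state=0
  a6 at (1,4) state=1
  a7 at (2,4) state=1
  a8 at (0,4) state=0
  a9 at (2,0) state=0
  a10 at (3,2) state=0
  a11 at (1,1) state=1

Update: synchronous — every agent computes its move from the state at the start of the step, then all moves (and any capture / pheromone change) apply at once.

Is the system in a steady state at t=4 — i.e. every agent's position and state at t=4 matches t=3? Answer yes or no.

t=1: a0@(2,2):0 a1@(4,2):0 a2@(0,1):0 a3@(3,3):0 a4@(4,3):0 a5@(4,4):0 a6@(1,4):1 a7@(2,4):1 a8@(0,4):0 a9@(2,0):1 a10@(3,2):0 a11@(1,1):0
t=2: (unchanged — steady state)

yes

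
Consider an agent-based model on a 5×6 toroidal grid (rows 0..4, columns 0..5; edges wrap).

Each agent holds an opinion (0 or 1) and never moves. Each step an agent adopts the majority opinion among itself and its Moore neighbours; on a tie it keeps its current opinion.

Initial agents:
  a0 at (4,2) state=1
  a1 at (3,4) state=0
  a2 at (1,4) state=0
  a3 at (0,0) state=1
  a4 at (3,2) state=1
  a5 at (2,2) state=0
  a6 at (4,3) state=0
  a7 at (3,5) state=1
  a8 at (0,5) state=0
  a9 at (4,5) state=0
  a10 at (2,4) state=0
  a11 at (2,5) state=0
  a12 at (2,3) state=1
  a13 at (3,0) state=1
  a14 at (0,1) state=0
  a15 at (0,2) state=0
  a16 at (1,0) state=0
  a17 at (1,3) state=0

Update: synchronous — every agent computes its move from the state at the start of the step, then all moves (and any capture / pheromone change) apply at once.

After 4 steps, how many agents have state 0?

18

t=1: a0@(4,2):0 a1@(3,4):0 a2@(1,4):0 a3@(0,0):0 a4@(3,2):1 a5@(2,2):0 a6@(4,3):0 a7@(3,5):0 a8@(0,5):0 a9@(4,5):0 a10@(2,4):0 a11@(2,5):0 a12@(2,3):0 a13@(3,0):1 a14@(0,1):0 a15@(0,2):0 a16@(1,0):0 a17@(1,3):0
t=2: a0@(4,2):0 a1@(3,4):0 a2@(1,4):0 a3@(0,0):0 a4@(3,2):0 a5@(2,2):0 a6@(4,3):0 a7@(3,5):0 a8@(0,5):0 a9@(4,5):0 a10@(2,4):0 a11@(2,5):0 a12@(2,3):0 a13@(3,0):0 a14@(0,1):0 a15@(0,2):0 a16@(1,0):0 a17@(1,3):0
t=3: (unchanged — steady state)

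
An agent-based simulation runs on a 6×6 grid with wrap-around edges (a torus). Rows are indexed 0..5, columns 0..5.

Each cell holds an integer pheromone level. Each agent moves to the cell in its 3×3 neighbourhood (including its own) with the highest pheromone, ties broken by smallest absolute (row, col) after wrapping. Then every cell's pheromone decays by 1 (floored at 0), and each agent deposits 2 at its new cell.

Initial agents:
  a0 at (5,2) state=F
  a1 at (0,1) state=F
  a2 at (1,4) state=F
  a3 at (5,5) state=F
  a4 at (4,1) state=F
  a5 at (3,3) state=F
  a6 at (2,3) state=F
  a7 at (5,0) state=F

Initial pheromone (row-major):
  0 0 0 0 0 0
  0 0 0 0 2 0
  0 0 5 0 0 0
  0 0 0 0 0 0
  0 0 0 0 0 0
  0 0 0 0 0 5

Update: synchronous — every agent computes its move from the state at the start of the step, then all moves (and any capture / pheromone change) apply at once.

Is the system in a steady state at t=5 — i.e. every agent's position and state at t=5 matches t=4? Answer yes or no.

t=1: a0@(0,1) a1@(0,0) a2@(1,4) a3@(5,5) a4@(3,0) a5@(2,2) a6@(2,2) a7@(5,5) | pheromone: 2 2 0 0 0 0 / 0 0 0 0 3 0 / 0 0 8 0 0 0 / 2 0 0 0 0 0 / 0 0 0 0 0 0 / 0 0 0 0 0 8
t=2: a0@(0,0) a1@(5,5) a2@(1,4) a3@(5,5) a4@(3,0) a5@(2,2) a6@(2,2) a7@(5,5) | pheromone: 3 1 0 0 0 0 / 0 0 0 0 4 0 / 0 0 11 0 0 0 / 3 0 0 0 0 0 / 0 0 0 0 0 0 / 0 0 0 0 0 13
t=3: a0@(5,5) a1@(5,5) a2@(1,4) a3@(5,5) a4@(3,0) a5@(2,2) a6@(2,2) a7@(5,5) | pheromone: 2 0 0 0 0 0 / 0 0 0 0 5 0 / 0 0 14 0 0 0 / 4 0 0 0 0 0 / 0 0 0 0 0 0 / 0 0 0 0 0 20
t=4: a0@(5,5) a1@(5,5) a2@(1,4) a3@(5,5) a4@(3,0) a5@(2,2) a6@(2,2) a7@(5,5) | pheromone: 1 0 0 0 0 0 / 0 0 0 0 6 0 / 0 0 17 0 0 0 / 5 0 0 0 0 0 / 0 0 0 0 0 0 / 0 0 0 0 0 27
t=5: a0@(5,5) a1@(5,5) a2@(1,4) a3@(5,5) a4@(3,0) a5@(2,2) a6@(2,2) a7@(5,5) | pheromone: 0 0 0 0 0 0 / 0 0 0 0 7 0 / 0 0 20 0 0 0 / 6 0 0 0 0 0 / 0 0 0 0 0 0 / 0 0 0 0 0 34

yes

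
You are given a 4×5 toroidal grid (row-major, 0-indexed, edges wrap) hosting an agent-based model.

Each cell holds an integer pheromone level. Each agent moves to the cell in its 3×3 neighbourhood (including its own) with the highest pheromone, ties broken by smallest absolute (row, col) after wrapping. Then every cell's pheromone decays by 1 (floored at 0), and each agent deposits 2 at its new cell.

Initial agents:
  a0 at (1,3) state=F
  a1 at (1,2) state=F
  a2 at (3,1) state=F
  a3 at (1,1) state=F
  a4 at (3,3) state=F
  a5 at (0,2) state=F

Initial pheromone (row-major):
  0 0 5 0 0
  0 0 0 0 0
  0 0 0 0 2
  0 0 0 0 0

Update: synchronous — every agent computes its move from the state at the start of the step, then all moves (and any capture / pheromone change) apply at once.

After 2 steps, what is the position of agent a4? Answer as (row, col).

t=1: a0@(0,2) a1@(0,2) a2@(0,2) a3@(0,2) a4@(0,2) a5@(0,2) | pheromone: 0 0 16 0 0 / 0 0 0 0 0 / 0 0 0 0 1 / 0 0 0 0 0
t=2: a0@(0,2) a1@(0,2) a2@(0,2) a3@(0,2) a4@(0,2) a5@(0,2) | pheromone: 0 0 27 0 0 / 0 0 0 0 0 / 0 0 0 0 0 / 0 0 0 0 0

(0, 2)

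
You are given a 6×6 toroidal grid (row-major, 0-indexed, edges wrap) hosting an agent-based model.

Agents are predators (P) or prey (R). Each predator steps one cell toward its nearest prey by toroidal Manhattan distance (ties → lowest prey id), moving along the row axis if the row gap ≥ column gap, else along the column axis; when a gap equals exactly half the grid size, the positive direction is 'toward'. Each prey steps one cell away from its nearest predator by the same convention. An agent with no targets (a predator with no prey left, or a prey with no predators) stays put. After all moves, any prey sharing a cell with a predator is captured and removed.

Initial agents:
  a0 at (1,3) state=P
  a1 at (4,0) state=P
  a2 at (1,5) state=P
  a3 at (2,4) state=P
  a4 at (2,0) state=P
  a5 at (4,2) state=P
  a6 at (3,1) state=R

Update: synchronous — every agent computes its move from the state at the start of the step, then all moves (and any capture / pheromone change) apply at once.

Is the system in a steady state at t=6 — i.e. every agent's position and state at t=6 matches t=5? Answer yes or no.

yes

t=1: a0@(2,3):P a1@(3,0):P a2@(2,5):P a3@(2,5):P a4@(3,0):P a5@(3,2):P a6@(2,1):R
t=2: a0@(2,2):P a1@(2,0):P a2@(2,0):P a3@(2,0):P a4@(2,0):P a5@(2,2):P
t=3: (unchanged — steady state)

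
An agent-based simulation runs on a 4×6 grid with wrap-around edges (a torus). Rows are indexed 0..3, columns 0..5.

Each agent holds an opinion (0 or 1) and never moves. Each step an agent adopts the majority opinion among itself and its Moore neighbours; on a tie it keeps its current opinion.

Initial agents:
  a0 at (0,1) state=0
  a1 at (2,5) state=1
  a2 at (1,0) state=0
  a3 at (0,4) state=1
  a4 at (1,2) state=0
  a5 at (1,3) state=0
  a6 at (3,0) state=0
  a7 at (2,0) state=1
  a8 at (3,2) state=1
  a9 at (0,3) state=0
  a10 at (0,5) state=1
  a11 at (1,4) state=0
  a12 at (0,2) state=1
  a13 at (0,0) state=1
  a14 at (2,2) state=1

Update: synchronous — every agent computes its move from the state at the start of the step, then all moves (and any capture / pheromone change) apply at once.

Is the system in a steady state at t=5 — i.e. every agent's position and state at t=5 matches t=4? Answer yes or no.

t=1: a0@(0,1):0 a1@(2,5):0 a2@(1,0):1 a3@(0,4):0 a4@(1,2):0 a5@(1,3):0 a6@(3,0):1 a7@(2,0):1 a8@(3,2):1 a9@(0,3):0 a10@(0,5):1 a11@(1,4):0 a12@(0,2):0 a13@(0,0):0 a14@(2,2):1
t=2: a0@(0,1):0 a1@(2,5):1 a2@(1,0):1 a3@(0,4):0 a4@(1,2):0 a5@(1,3):0 a6@(3,0):1 a7@(2,0):1 a8@(3,2):0 a9@(0,3):0 a10@(0,5):1 a11@(1,4):0 a12@(0,2):0 a13@(0,0):1 a14@(2,2):1
t=3: a0@(0,1):0 a1@(2,5):1 a2@(1,0):1 a3@(0,4):0 a4@(1,2):0 a5@(1,3):0 a6@(3,0):1 a7@(2,0):1 a8@(3,2):0 a9@(0,3):0 a10@(0,5):1 a11@(1,4):0 a12@(0,2):0 a13@(0,0):1 a14@(2,2):0
t=4: (unchanged — steady state)

yes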